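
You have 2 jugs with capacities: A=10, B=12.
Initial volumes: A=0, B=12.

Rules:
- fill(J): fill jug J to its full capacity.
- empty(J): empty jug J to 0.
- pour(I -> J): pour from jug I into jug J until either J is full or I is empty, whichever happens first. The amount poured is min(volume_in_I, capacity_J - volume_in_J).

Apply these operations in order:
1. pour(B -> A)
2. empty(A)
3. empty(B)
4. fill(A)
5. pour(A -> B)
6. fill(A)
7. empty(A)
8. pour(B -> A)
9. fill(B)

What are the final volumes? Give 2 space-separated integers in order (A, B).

Answer: 10 12

Derivation:
Step 1: pour(B -> A) -> (A=10 B=2)
Step 2: empty(A) -> (A=0 B=2)
Step 3: empty(B) -> (A=0 B=0)
Step 4: fill(A) -> (A=10 B=0)
Step 5: pour(A -> B) -> (A=0 B=10)
Step 6: fill(A) -> (A=10 B=10)
Step 7: empty(A) -> (A=0 B=10)
Step 8: pour(B -> A) -> (A=10 B=0)
Step 9: fill(B) -> (A=10 B=12)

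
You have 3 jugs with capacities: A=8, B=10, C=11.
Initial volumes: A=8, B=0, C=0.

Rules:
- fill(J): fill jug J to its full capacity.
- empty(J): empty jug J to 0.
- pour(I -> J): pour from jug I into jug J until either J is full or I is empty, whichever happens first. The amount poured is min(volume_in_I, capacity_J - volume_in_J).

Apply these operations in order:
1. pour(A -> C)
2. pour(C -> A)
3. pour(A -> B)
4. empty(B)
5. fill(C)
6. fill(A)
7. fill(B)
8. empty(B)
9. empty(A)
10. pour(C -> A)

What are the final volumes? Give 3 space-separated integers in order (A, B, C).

Answer: 8 0 3

Derivation:
Step 1: pour(A -> C) -> (A=0 B=0 C=8)
Step 2: pour(C -> A) -> (A=8 B=0 C=0)
Step 3: pour(A -> B) -> (A=0 B=8 C=0)
Step 4: empty(B) -> (A=0 B=0 C=0)
Step 5: fill(C) -> (A=0 B=0 C=11)
Step 6: fill(A) -> (A=8 B=0 C=11)
Step 7: fill(B) -> (A=8 B=10 C=11)
Step 8: empty(B) -> (A=8 B=0 C=11)
Step 9: empty(A) -> (A=0 B=0 C=11)
Step 10: pour(C -> A) -> (A=8 B=0 C=3)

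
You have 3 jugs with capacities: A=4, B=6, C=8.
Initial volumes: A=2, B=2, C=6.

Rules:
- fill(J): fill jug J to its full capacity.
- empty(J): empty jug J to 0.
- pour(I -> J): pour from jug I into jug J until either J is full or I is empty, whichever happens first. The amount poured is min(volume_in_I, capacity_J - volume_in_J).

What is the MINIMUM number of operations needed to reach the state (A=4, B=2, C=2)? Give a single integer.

Answer: 2

Derivation:
BFS from (A=2, B=2, C=6). One shortest path:
  1. empty(A) -> (A=0 B=2 C=6)
  2. pour(C -> A) -> (A=4 B=2 C=2)
Reached target in 2 moves.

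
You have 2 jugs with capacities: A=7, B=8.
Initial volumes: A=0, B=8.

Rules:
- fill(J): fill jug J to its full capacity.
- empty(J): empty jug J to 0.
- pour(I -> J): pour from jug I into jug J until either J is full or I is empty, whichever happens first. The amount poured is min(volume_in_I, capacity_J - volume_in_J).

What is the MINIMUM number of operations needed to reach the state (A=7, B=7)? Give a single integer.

BFS from (A=0, B=8). One shortest path:
  1. fill(A) -> (A=7 B=8)
  2. empty(B) -> (A=7 B=0)
  3. pour(A -> B) -> (A=0 B=7)
  4. fill(A) -> (A=7 B=7)
Reached target in 4 moves.

Answer: 4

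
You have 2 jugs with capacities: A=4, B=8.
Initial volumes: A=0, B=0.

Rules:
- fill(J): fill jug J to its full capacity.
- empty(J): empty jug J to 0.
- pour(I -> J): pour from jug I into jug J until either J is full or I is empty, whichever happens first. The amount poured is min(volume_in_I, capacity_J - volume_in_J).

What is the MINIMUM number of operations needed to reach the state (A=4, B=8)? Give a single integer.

BFS from (A=0, B=0). One shortest path:
  1. fill(A) -> (A=4 B=0)
  2. fill(B) -> (A=4 B=8)
Reached target in 2 moves.

Answer: 2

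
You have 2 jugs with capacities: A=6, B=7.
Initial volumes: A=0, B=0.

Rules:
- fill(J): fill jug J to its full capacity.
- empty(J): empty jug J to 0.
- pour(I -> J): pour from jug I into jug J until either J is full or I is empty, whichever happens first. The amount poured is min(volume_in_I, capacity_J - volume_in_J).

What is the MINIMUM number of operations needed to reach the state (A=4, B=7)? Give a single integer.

Answer: 8

Derivation:
BFS from (A=0, B=0). One shortest path:
  1. fill(A) -> (A=6 B=0)
  2. pour(A -> B) -> (A=0 B=6)
  3. fill(A) -> (A=6 B=6)
  4. pour(A -> B) -> (A=5 B=7)
  5. empty(B) -> (A=5 B=0)
  6. pour(A -> B) -> (A=0 B=5)
  7. fill(A) -> (A=6 B=5)
  8. pour(A -> B) -> (A=4 B=7)
Reached target in 8 moves.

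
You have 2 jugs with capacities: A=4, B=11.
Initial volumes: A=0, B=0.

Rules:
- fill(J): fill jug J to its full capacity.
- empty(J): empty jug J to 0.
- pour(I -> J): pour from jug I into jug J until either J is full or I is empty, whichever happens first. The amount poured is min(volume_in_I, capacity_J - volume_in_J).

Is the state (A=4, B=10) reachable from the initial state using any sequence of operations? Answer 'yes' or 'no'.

Answer: yes

Derivation:
BFS from (A=0, B=0):
  1. fill(B) -> (A=0 B=11)
  2. pour(B -> A) -> (A=4 B=7)
  3. empty(A) -> (A=0 B=7)
  4. pour(B -> A) -> (A=4 B=3)
  5. empty(A) -> (A=0 B=3)
  6. pour(B -> A) -> (A=3 B=0)
  7. fill(B) -> (A=3 B=11)
  8. pour(B -> A) -> (A=4 B=10)
Target reached → yes.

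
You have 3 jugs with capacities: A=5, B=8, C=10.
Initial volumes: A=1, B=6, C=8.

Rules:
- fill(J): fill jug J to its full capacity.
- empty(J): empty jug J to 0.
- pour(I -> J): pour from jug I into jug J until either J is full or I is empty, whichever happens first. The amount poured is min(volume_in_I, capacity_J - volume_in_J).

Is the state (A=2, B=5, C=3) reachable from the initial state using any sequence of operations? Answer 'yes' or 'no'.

BFS explored all 343 reachable states.
Reachable set includes: (0,0,0), (0,0,1), (0,0,2), (0,0,3), (0,0,4), (0,0,5), (0,0,6), (0,0,7), (0,0,8), (0,0,9), (0,0,10), (0,1,0) ...
Target (A=2, B=5, C=3) not in reachable set → no.

Answer: no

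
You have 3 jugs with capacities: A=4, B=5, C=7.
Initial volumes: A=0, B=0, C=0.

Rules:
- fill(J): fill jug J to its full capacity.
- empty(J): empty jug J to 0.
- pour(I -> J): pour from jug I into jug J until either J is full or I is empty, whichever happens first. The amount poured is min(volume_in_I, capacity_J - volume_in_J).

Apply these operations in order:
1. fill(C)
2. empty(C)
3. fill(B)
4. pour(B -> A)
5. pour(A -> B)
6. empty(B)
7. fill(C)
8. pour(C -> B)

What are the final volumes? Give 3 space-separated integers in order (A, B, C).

Answer: 0 5 2

Derivation:
Step 1: fill(C) -> (A=0 B=0 C=7)
Step 2: empty(C) -> (A=0 B=0 C=0)
Step 3: fill(B) -> (A=0 B=5 C=0)
Step 4: pour(B -> A) -> (A=4 B=1 C=0)
Step 5: pour(A -> B) -> (A=0 B=5 C=0)
Step 6: empty(B) -> (A=0 B=0 C=0)
Step 7: fill(C) -> (A=0 B=0 C=7)
Step 8: pour(C -> B) -> (A=0 B=5 C=2)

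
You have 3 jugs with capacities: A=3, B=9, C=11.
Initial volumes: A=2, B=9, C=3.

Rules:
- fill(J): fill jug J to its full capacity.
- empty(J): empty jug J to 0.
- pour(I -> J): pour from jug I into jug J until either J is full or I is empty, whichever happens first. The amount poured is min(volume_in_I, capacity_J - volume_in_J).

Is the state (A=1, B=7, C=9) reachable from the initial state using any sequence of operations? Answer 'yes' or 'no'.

Answer: no

Derivation:
BFS explored all 320 reachable states.
Reachable set includes: (0,0,0), (0,0,1), (0,0,2), (0,0,3), (0,0,4), (0,0,5), (0,0,6), (0,0,7), (0,0,8), (0,0,9), (0,0,10), (0,0,11) ...
Target (A=1, B=7, C=9) not in reachable set → no.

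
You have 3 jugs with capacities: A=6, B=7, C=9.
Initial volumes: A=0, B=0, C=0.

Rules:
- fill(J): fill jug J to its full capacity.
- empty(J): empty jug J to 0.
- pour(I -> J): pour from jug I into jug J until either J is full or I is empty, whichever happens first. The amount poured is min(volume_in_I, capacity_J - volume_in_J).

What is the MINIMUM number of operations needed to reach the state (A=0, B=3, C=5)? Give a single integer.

Answer: 8

Derivation:
BFS from (A=0, B=0, C=0). One shortest path:
  1. fill(A) -> (A=6 B=0 C=0)
  2. fill(C) -> (A=6 B=0 C=9)
  3. pour(A -> B) -> (A=0 B=6 C=9)
  4. pour(C -> A) -> (A=6 B=6 C=3)
  5. pour(A -> B) -> (A=5 B=7 C=3)
  6. empty(B) -> (A=5 B=0 C=3)
  7. pour(C -> B) -> (A=5 B=3 C=0)
  8. pour(A -> C) -> (A=0 B=3 C=5)
Reached target in 8 moves.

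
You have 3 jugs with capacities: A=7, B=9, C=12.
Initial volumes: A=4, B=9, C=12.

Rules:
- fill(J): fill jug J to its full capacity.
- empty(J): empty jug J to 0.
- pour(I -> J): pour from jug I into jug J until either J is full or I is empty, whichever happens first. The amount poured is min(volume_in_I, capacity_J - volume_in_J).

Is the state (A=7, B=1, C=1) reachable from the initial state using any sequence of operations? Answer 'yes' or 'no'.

BFS from (A=4, B=9, C=12):
  1. empty(B) -> (A=4 B=0 C=12)
  2. pour(C -> B) -> (A=4 B=9 C=3)
  3. pour(B -> A) -> (A=7 B=6 C=3)
  4. pour(A -> C) -> (A=0 B=6 C=10)
  5. pour(B -> A) -> (A=6 B=0 C=10)
  6. pour(C -> B) -> (A=6 B=9 C=1)
  7. pour(B -> A) -> (A=7 B=8 C=1)
  8. empty(A) -> (A=0 B=8 C=1)
  9. pour(B -> A) -> (A=7 B=1 C=1)
Target reached → yes.

Answer: yes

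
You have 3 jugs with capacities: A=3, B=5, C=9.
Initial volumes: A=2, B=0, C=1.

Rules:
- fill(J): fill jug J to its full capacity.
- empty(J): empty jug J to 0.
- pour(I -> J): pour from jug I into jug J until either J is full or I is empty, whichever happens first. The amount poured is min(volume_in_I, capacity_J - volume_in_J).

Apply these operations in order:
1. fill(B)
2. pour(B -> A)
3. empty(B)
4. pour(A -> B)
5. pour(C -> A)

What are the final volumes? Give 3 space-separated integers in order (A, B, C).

Step 1: fill(B) -> (A=2 B=5 C=1)
Step 2: pour(B -> A) -> (A=3 B=4 C=1)
Step 3: empty(B) -> (A=3 B=0 C=1)
Step 4: pour(A -> B) -> (A=0 B=3 C=1)
Step 5: pour(C -> A) -> (A=1 B=3 C=0)

Answer: 1 3 0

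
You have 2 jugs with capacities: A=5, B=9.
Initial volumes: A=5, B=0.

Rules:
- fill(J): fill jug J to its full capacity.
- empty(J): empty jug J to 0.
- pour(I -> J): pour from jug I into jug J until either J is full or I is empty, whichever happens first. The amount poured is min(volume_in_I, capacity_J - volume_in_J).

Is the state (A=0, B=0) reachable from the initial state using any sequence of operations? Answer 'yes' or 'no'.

BFS from (A=5, B=0):
  1. empty(A) -> (A=0 B=0)
Target reached → yes.

Answer: yes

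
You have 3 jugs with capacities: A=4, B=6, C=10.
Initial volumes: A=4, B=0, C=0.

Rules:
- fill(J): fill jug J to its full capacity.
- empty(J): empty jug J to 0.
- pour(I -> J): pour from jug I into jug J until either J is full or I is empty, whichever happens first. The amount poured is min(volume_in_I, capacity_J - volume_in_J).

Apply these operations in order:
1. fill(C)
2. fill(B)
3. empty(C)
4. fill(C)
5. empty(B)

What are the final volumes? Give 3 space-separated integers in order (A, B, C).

Answer: 4 0 10

Derivation:
Step 1: fill(C) -> (A=4 B=0 C=10)
Step 2: fill(B) -> (A=4 B=6 C=10)
Step 3: empty(C) -> (A=4 B=6 C=0)
Step 4: fill(C) -> (A=4 B=6 C=10)
Step 5: empty(B) -> (A=4 B=0 C=10)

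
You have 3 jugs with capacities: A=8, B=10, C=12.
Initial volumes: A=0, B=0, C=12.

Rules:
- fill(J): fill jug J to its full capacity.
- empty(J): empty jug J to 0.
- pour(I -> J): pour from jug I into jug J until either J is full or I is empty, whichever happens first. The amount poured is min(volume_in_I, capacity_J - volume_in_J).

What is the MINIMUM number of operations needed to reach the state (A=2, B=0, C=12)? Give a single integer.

Answer: 4

Derivation:
BFS from (A=0, B=0, C=12). One shortest path:
  1. fill(B) -> (A=0 B=10 C=12)
  2. pour(B -> A) -> (A=8 B=2 C=12)
  3. empty(A) -> (A=0 B=2 C=12)
  4. pour(B -> A) -> (A=2 B=0 C=12)
Reached target in 4 moves.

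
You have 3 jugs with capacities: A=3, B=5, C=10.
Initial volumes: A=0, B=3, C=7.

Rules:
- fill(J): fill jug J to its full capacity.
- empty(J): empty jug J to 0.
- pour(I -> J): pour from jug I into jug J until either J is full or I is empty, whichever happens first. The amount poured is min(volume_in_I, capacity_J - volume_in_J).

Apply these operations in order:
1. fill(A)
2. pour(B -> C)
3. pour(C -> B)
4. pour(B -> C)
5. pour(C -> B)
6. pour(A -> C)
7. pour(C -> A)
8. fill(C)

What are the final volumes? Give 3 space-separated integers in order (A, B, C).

Answer: 3 5 10

Derivation:
Step 1: fill(A) -> (A=3 B=3 C=7)
Step 2: pour(B -> C) -> (A=3 B=0 C=10)
Step 3: pour(C -> B) -> (A=3 B=5 C=5)
Step 4: pour(B -> C) -> (A=3 B=0 C=10)
Step 5: pour(C -> B) -> (A=3 B=5 C=5)
Step 6: pour(A -> C) -> (A=0 B=5 C=8)
Step 7: pour(C -> A) -> (A=3 B=5 C=5)
Step 8: fill(C) -> (A=3 B=5 C=10)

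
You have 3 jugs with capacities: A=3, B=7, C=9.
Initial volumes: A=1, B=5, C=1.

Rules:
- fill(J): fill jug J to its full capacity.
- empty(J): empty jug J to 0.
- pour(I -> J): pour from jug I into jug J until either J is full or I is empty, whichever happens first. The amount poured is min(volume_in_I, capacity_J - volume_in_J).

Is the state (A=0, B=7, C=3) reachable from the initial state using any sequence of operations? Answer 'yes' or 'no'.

Answer: yes

Derivation:
BFS from (A=1, B=5, C=1):
  1. fill(A) -> (A=3 B=5 C=1)
  2. fill(B) -> (A=3 B=7 C=1)
  3. empty(C) -> (A=3 B=7 C=0)
  4. pour(A -> C) -> (A=0 B=7 C=3)
Target reached → yes.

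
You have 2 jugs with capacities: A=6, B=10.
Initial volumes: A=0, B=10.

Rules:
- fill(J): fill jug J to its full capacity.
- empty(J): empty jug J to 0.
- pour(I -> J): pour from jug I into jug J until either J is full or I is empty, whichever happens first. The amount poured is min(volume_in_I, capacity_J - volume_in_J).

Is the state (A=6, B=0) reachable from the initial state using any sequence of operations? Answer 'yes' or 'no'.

BFS from (A=0, B=10):
  1. fill(A) -> (A=6 B=10)
  2. empty(B) -> (A=6 B=0)
Target reached → yes.

Answer: yes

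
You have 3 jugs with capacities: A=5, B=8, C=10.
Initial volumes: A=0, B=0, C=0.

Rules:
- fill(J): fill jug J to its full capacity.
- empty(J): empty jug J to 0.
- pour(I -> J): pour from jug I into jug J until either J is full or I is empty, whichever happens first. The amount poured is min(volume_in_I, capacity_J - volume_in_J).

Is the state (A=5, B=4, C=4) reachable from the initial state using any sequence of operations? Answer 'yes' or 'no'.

BFS from (A=0, B=0, C=0):
  1. fill(B) -> (A=0 B=8 C=0)
  2. pour(B -> A) -> (A=5 B=3 C=0)
  3. empty(A) -> (A=0 B=3 C=0)
  4. pour(B -> A) -> (A=3 B=0 C=0)
  5. fill(B) -> (A=3 B=8 C=0)
  6. pour(B -> C) -> (A=3 B=0 C=8)
  7. pour(A -> C) -> (A=1 B=0 C=10)
  8. pour(C -> B) -> (A=1 B=8 C=2)
  9. empty(B) -> (A=1 B=0 C=2)
  10. pour(C -> B) -> (A=1 B=2 C=0)
  11. fill(C) -> (A=1 B=2 C=10)
  12. pour(C -> B) -> (A=1 B=8 C=4)
  13. pour(B -> A) -> (A=5 B=4 C=4)
Target reached → yes.

Answer: yes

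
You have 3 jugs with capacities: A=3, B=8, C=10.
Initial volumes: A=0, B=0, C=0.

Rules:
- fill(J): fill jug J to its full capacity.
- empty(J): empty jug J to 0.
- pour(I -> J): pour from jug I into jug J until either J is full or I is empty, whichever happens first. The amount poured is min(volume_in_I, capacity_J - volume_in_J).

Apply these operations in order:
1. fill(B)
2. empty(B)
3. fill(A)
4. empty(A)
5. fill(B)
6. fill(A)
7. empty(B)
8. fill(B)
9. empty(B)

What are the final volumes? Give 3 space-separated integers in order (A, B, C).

Step 1: fill(B) -> (A=0 B=8 C=0)
Step 2: empty(B) -> (A=0 B=0 C=0)
Step 3: fill(A) -> (A=3 B=0 C=0)
Step 4: empty(A) -> (A=0 B=0 C=0)
Step 5: fill(B) -> (A=0 B=8 C=0)
Step 6: fill(A) -> (A=3 B=8 C=0)
Step 7: empty(B) -> (A=3 B=0 C=0)
Step 8: fill(B) -> (A=3 B=8 C=0)
Step 9: empty(B) -> (A=3 B=0 C=0)

Answer: 3 0 0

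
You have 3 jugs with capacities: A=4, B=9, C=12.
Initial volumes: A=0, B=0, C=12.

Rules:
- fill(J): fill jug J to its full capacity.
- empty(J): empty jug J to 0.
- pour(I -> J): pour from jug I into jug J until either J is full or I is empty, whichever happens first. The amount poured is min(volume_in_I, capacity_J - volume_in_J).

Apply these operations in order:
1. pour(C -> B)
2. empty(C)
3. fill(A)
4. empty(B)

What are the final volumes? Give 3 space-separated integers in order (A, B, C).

Answer: 4 0 0

Derivation:
Step 1: pour(C -> B) -> (A=0 B=9 C=3)
Step 2: empty(C) -> (A=0 B=9 C=0)
Step 3: fill(A) -> (A=4 B=9 C=0)
Step 4: empty(B) -> (A=4 B=0 C=0)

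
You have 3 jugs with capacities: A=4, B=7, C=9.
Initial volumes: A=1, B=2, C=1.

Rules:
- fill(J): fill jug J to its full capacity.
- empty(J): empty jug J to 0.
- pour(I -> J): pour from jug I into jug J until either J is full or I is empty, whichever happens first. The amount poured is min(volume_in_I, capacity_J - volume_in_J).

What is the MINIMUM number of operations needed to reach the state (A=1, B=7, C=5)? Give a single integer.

BFS from (A=1, B=2, C=1). One shortest path:
  1. pour(C -> B) -> (A=1 B=3 C=0)
  2. fill(C) -> (A=1 B=3 C=9)
  3. pour(C -> B) -> (A=1 B=7 C=5)
Reached target in 3 moves.

Answer: 3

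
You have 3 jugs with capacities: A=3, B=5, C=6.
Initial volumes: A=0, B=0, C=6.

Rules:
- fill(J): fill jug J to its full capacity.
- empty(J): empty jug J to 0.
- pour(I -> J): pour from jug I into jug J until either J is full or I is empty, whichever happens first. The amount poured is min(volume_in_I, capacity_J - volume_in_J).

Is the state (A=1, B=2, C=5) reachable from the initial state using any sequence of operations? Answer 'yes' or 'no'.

BFS explored all 128 reachable states.
Reachable set includes: (0,0,0), (0,0,1), (0,0,2), (0,0,3), (0,0,4), (0,0,5), (0,0,6), (0,1,0), (0,1,1), (0,1,2), (0,1,3), (0,1,4) ...
Target (A=1, B=2, C=5) not in reachable set → no.

Answer: no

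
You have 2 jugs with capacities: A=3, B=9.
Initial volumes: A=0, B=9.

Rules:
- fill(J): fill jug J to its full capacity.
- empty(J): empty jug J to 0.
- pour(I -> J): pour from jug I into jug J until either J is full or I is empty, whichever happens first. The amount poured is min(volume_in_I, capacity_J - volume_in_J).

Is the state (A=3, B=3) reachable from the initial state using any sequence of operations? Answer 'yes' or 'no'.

Answer: yes

Derivation:
BFS from (A=0, B=9):
  1. pour(B -> A) -> (A=3 B=6)
  2. empty(A) -> (A=0 B=6)
  3. pour(B -> A) -> (A=3 B=3)
Target reached → yes.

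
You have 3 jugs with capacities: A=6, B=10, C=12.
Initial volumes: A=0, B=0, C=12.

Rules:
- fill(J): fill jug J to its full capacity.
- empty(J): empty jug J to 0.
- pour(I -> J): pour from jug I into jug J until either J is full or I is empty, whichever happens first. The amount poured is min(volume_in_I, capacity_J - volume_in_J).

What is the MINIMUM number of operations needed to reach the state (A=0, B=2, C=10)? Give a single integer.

BFS from (A=0, B=0, C=12). One shortest path:
  1. pour(C -> B) -> (A=0 B=10 C=2)
  2. pour(C -> A) -> (A=2 B=10 C=0)
  3. pour(B -> C) -> (A=2 B=0 C=10)
  4. pour(A -> B) -> (A=0 B=2 C=10)
Reached target in 4 moves.

Answer: 4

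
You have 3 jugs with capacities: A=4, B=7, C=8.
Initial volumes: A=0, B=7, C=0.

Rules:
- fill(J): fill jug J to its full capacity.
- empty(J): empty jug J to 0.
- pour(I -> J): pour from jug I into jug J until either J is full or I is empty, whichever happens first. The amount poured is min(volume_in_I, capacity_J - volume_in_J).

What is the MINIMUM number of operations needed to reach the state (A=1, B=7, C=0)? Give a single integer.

BFS from (A=0, B=7, C=0). One shortest path:
  1. empty(B) -> (A=0 B=0 C=0)
  2. fill(C) -> (A=0 B=0 C=8)
  3. pour(C -> B) -> (A=0 B=7 C=1)
  4. pour(C -> A) -> (A=1 B=7 C=0)
Reached target in 4 moves.

Answer: 4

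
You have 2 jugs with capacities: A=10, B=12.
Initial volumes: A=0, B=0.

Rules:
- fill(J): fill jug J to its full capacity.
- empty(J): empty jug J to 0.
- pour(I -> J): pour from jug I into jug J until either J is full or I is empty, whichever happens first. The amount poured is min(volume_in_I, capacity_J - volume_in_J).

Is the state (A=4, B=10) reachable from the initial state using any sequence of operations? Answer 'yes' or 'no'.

Answer: no

Derivation:
BFS explored all 22 reachable states.
Reachable set includes: (0,0), (0,2), (0,4), (0,6), (0,8), (0,10), (0,12), (2,0), (2,12), (4,0), (4,12), (6,0) ...
Target (A=4, B=10) not in reachable set → no.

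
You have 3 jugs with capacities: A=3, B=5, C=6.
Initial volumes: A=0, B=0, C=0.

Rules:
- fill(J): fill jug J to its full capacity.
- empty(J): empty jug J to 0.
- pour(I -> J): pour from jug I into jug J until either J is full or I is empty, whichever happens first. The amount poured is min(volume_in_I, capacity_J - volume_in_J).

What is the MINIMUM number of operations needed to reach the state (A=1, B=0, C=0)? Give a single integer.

Answer: 4

Derivation:
BFS from (A=0, B=0, C=0). One shortest path:
  1. fill(C) -> (A=0 B=0 C=6)
  2. pour(C -> B) -> (A=0 B=5 C=1)
  3. empty(B) -> (A=0 B=0 C=1)
  4. pour(C -> A) -> (A=1 B=0 C=0)
Reached target in 4 moves.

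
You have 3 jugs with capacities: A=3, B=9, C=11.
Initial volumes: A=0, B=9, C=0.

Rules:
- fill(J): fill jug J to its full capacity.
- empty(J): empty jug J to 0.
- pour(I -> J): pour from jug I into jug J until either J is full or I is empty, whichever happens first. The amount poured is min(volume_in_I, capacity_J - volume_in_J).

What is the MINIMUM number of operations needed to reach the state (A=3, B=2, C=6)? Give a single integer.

Answer: 7

Derivation:
BFS from (A=0, B=9, C=0). One shortest path:
  1. empty(B) -> (A=0 B=0 C=0)
  2. fill(C) -> (A=0 B=0 C=11)
  3. pour(C -> B) -> (A=0 B=9 C=2)
  4. pour(C -> A) -> (A=2 B=9 C=0)
  5. pour(B -> C) -> (A=2 B=0 C=9)
  6. pour(A -> B) -> (A=0 B=2 C=9)
  7. pour(C -> A) -> (A=3 B=2 C=6)
Reached target in 7 moves.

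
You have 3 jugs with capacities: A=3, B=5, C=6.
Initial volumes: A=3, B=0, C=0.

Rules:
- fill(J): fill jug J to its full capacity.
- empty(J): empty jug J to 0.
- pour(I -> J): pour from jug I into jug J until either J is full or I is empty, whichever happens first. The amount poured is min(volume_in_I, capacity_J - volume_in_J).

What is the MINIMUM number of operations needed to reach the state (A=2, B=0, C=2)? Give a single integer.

Answer: 8

Derivation:
BFS from (A=3, B=0, C=0). One shortest path:
  1. empty(A) -> (A=0 B=0 C=0)
  2. fill(B) -> (A=0 B=5 C=0)
  3. pour(B -> C) -> (A=0 B=0 C=5)
  4. fill(B) -> (A=0 B=5 C=5)
  5. pour(B -> A) -> (A=3 B=2 C=5)
  6. pour(A -> C) -> (A=2 B=2 C=6)
  7. empty(C) -> (A=2 B=2 C=0)
  8. pour(B -> C) -> (A=2 B=0 C=2)
Reached target in 8 moves.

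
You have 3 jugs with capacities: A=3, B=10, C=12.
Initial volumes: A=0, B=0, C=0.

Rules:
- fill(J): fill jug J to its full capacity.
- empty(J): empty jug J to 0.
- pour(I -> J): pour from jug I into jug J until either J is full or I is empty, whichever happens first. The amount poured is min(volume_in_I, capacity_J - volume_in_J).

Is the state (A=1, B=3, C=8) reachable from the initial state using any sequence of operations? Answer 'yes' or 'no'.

Answer: no

Derivation:
BFS explored all 374 reachable states.
Reachable set includes: (0,0,0), (0,0,1), (0,0,2), (0,0,3), (0,0,4), (0,0,5), (0,0,6), (0,0,7), (0,0,8), (0,0,9), (0,0,10), (0,0,11) ...
Target (A=1, B=3, C=8) not in reachable set → no.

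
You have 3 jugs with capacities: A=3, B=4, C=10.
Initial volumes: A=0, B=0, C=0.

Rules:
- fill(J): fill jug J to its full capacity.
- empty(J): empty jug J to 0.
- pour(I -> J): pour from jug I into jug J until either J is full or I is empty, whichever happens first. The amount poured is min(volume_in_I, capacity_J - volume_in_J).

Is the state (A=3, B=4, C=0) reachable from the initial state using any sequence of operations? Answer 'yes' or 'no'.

Answer: yes

Derivation:
BFS from (A=0, B=0, C=0):
  1. fill(A) -> (A=3 B=0 C=0)
  2. fill(B) -> (A=3 B=4 C=0)
Target reached → yes.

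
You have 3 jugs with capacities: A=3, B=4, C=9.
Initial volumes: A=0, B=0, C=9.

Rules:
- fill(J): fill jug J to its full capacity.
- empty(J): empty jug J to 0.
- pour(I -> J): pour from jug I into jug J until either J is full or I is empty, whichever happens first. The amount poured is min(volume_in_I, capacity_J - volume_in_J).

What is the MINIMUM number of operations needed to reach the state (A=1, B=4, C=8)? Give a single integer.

BFS from (A=0, B=0, C=9). One shortest path:
  1. pour(C -> B) -> (A=0 B=4 C=5)
  2. pour(B -> A) -> (A=3 B=1 C=5)
  3. pour(A -> C) -> (A=0 B=1 C=8)
  4. pour(B -> A) -> (A=1 B=0 C=8)
  5. fill(B) -> (A=1 B=4 C=8)
Reached target in 5 moves.

Answer: 5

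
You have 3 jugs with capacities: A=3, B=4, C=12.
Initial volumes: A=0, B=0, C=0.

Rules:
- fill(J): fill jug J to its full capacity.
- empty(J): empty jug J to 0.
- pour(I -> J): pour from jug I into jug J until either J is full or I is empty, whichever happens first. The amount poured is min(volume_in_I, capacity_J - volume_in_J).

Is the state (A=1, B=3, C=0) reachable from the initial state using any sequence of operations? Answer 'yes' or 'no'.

BFS from (A=0, B=0, C=0):
  1. fill(B) -> (A=0 B=4 C=0)
  2. pour(B -> A) -> (A=3 B=1 C=0)
  3. pour(A -> C) -> (A=0 B=1 C=3)
  4. pour(B -> A) -> (A=1 B=0 C=3)
  5. pour(C -> B) -> (A=1 B=3 C=0)
Target reached → yes.

Answer: yes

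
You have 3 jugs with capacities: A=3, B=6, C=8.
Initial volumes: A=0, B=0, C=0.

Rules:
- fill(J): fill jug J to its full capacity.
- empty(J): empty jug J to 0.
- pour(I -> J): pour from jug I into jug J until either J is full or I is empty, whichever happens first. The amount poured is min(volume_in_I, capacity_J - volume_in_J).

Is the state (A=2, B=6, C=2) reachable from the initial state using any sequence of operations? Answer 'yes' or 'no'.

BFS from (A=0, B=0, C=0):
  1. fill(C) -> (A=0 B=0 C=8)
  2. pour(C -> B) -> (A=0 B=6 C=2)
  3. empty(B) -> (A=0 B=0 C=2)
  4. pour(C -> A) -> (A=2 B=0 C=0)
  5. fill(C) -> (A=2 B=0 C=8)
  6. pour(C -> B) -> (A=2 B=6 C=2)
Target reached → yes.

Answer: yes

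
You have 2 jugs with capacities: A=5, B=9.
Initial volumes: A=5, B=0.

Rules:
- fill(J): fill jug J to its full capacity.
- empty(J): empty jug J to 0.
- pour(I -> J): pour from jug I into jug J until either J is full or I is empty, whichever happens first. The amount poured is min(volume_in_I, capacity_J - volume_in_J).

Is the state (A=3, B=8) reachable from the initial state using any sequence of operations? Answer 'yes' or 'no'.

Answer: no

Derivation:
BFS explored all 28 reachable states.
Reachable set includes: (0,0), (0,1), (0,2), (0,3), (0,4), (0,5), (0,6), (0,7), (0,8), (0,9), (1,0), (1,9) ...
Target (A=3, B=8) not in reachable set → no.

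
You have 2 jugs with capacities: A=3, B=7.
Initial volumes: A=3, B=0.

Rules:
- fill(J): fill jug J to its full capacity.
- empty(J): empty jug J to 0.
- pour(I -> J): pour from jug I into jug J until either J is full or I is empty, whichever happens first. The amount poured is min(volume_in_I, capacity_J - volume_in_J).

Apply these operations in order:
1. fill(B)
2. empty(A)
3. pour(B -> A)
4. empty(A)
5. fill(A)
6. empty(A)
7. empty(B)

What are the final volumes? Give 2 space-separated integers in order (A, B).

Step 1: fill(B) -> (A=3 B=7)
Step 2: empty(A) -> (A=0 B=7)
Step 3: pour(B -> A) -> (A=3 B=4)
Step 4: empty(A) -> (A=0 B=4)
Step 5: fill(A) -> (A=3 B=4)
Step 6: empty(A) -> (A=0 B=4)
Step 7: empty(B) -> (A=0 B=0)

Answer: 0 0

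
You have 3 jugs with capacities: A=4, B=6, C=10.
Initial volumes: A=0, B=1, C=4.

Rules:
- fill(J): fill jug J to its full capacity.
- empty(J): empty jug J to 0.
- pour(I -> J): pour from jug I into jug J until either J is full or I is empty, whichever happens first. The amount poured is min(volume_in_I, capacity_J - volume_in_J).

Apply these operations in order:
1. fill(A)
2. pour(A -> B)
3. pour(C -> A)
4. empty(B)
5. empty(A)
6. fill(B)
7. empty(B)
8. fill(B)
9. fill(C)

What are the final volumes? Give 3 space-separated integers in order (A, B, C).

Step 1: fill(A) -> (A=4 B=1 C=4)
Step 2: pour(A -> B) -> (A=0 B=5 C=4)
Step 3: pour(C -> A) -> (A=4 B=5 C=0)
Step 4: empty(B) -> (A=4 B=0 C=0)
Step 5: empty(A) -> (A=0 B=0 C=0)
Step 6: fill(B) -> (A=0 B=6 C=0)
Step 7: empty(B) -> (A=0 B=0 C=0)
Step 8: fill(B) -> (A=0 B=6 C=0)
Step 9: fill(C) -> (A=0 B=6 C=10)

Answer: 0 6 10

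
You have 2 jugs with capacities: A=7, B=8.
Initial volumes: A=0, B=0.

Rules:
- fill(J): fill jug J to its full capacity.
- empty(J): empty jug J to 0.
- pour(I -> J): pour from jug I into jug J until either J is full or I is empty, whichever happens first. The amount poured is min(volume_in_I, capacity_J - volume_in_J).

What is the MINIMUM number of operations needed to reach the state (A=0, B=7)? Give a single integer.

BFS from (A=0, B=0). One shortest path:
  1. fill(A) -> (A=7 B=0)
  2. pour(A -> B) -> (A=0 B=7)
Reached target in 2 moves.

Answer: 2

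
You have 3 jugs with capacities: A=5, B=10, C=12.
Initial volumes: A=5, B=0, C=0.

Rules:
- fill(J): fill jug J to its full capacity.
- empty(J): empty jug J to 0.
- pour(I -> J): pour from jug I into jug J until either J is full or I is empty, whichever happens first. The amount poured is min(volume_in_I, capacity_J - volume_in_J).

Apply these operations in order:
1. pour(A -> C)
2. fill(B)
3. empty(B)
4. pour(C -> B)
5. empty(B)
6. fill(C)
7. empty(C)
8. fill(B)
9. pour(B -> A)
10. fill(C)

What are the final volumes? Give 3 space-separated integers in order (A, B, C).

Step 1: pour(A -> C) -> (A=0 B=0 C=5)
Step 2: fill(B) -> (A=0 B=10 C=5)
Step 3: empty(B) -> (A=0 B=0 C=5)
Step 4: pour(C -> B) -> (A=0 B=5 C=0)
Step 5: empty(B) -> (A=0 B=0 C=0)
Step 6: fill(C) -> (A=0 B=0 C=12)
Step 7: empty(C) -> (A=0 B=0 C=0)
Step 8: fill(B) -> (A=0 B=10 C=0)
Step 9: pour(B -> A) -> (A=5 B=5 C=0)
Step 10: fill(C) -> (A=5 B=5 C=12)

Answer: 5 5 12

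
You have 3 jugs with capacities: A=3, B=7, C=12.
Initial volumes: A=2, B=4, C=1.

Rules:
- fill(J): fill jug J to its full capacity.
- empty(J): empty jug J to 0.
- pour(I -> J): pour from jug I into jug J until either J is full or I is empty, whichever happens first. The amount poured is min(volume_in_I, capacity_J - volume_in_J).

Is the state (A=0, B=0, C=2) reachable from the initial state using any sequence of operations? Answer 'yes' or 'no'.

BFS from (A=2, B=4, C=1):
  1. empty(B) -> (A=2 B=0 C=1)
  2. empty(C) -> (A=2 B=0 C=0)
  3. pour(A -> C) -> (A=0 B=0 C=2)
Target reached → yes.

Answer: yes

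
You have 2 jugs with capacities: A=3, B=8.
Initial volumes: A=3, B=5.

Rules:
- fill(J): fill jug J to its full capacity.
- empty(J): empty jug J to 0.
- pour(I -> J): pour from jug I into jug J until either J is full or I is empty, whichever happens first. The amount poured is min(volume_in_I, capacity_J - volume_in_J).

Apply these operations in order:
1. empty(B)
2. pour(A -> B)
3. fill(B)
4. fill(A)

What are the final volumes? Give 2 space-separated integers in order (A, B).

Answer: 3 8

Derivation:
Step 1: empty(B) -> (A=3 B=0)
Step 2: pour(A -> B) -> (A=0 B=3)
Step 3: fill(B) -> (A=0 B=8)
Step 4: fill(A) -> (A=3 B=8)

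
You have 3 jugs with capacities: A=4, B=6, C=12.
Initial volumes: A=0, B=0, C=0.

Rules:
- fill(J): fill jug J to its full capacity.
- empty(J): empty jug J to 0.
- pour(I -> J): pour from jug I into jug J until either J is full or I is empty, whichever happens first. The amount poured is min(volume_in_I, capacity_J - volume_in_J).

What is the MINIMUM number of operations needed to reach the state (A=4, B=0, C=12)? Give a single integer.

BFS from (A=0, B=0, C=0). One shortest path:
  1. fill(A) -> (A=4 B=0 C=0)
  2. fill(C) -> (A=4 B=0 C=12)
Reached target in 2 moves.

Answer: 2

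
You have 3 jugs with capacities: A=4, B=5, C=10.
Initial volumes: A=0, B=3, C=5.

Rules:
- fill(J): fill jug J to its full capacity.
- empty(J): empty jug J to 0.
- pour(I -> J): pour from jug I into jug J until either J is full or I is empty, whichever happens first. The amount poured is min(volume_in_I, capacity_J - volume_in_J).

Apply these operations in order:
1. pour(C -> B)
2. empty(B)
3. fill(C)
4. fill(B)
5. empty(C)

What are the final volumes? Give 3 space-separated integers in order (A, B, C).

Step 1: pour(C -> B) -> (A=0 B=5 C=3)
Step 2: empty(B) -> (A=0 B=0 C=3)
Step 3: fill(C) -> (A=0 B=0 C=10)
Step 4: fill(B) -> (A=0 B=5 C=10)
Step 5: empty(C) -> (A=0 B=5 C=0)

Answer: 0 5 0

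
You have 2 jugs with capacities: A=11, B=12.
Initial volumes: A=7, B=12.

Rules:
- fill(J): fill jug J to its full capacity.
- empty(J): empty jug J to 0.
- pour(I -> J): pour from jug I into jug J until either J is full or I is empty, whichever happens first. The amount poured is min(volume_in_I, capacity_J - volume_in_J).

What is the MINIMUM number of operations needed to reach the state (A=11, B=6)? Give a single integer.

Answer: 7

Derivation:
BFS from (A=7, B=12). One shortest path:
  1. empty(B) -> (A=7 B=0)
  2. pour(A -> B) -> (A=0 B=7)
  3. fill(A) -> (A=11 B=7)
  4. pour(A -> B) -> (A=6 B=12)
  5. empty(B) -> (A=6 B=0)
  6. pour(A -> B) -> (A=0 B=6)
  7. fill(A) -> (A=11 B=6)
Reached target in 7 moves.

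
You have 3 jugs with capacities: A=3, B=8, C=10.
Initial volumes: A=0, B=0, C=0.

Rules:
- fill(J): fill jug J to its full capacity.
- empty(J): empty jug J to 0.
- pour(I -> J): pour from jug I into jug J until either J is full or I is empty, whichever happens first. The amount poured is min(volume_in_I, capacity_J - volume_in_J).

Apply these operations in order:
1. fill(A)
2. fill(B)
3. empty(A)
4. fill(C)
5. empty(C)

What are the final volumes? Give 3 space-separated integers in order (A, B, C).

Answer: 0 8 0

Derivation:
Step 1: fill(A) -> (A=3 B=0 C=0)
Step 2: fill(B) -> (A=3 B=8 C=0)
Step 3: empty(A) -> (A=0 B=8 C=0)
Step 4: fill(C) -> (A=0 B=8 C=10)
Step 5: empty(C) -> (A=0 B=8 C=0)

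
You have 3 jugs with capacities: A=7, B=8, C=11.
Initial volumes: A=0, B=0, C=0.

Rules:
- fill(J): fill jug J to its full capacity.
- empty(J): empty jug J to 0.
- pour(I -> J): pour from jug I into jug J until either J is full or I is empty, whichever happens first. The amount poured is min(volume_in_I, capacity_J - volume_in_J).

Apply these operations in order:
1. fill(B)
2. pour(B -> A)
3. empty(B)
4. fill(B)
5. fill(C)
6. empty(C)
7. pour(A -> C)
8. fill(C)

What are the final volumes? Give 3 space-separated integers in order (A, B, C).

Answer: 0 8 11

Derivation:
Step 1: fill(B) -> (A=0 B=8 C=0)
Step 2: pour(B -> A) -> (A=7 B=1 C=0)
Step 3: empty(B) -> (A=7 B=0 C=0)
Step 4: fill(B) -> (A=7 B=8 C=0)
Step 5: fill(C) -> (A=7 B=8 C=11)
Step 6: empty(C) -> (A=7 B=8 C=0)
Step 7: pour(A -> C) -> (A=0 B=8 C=7)
Step 8: fill(C) -> (A=0 B=8 C=11)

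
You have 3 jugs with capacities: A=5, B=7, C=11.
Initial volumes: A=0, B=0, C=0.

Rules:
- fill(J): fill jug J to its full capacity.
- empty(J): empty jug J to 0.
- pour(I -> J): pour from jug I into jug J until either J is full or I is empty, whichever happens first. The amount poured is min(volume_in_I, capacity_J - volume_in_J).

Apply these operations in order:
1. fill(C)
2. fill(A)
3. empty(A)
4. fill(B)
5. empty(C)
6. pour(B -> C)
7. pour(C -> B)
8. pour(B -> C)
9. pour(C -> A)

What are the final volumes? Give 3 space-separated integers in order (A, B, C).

Step 1: fill(C) -> (A=0 B=0 C=11)
Step 2: fill(A) -> (A=5 B=0 C=11)
Step 3: empty(A) -> (A=0 B=0 C=11)
Step 4: fill(B) -> (A=0 B=7 C=11)
Step 5: empty(C) -> (A=0 B=7 C=0)
Step 6: pour(B -> C) -> (A=0 B=0 C=7)
Step 7: pour(C -> B) -> (A=0 B=7 C=0)
Step 8: pour(B -> C) -> (A=0 B=0 C=7)
Step 9: pour(C -> A) -> (A=5 B=0 C=2)

Answer: 5 0 2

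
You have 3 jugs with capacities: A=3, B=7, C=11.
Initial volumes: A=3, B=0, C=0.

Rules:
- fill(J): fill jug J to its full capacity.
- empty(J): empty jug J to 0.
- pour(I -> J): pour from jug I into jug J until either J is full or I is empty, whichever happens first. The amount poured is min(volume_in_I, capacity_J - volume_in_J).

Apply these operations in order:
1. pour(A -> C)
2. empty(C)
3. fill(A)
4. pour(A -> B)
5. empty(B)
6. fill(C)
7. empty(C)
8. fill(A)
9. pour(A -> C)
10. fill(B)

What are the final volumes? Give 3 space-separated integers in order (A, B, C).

Answer: 0 7 3

Derivation:
Step 1: pour(A -> C) -> (A=0 B=0 C=3)
Step 2: empty(C) -> (A=0 B=0 C=0)
Step 3: fill(A) -> (A=3 B=0 C=0)
Step 4: pour(A -> B) -> (A=0 B=3 C=0)
Step 5: empty(B) -> (A=0 B=0 C=0)
Step 6: fill(C) -> (A=0 B=0 C=11)
Step 7: empty(C) -> (A=0 B=0 C=0)
Step 8: fill(A) -> (A=3 B=0 C=0)
Step 9: pour(A -> C) -> (A=0 B=0 C=3)
Step 10: fill(B) -> (A=0 B=7 C=3)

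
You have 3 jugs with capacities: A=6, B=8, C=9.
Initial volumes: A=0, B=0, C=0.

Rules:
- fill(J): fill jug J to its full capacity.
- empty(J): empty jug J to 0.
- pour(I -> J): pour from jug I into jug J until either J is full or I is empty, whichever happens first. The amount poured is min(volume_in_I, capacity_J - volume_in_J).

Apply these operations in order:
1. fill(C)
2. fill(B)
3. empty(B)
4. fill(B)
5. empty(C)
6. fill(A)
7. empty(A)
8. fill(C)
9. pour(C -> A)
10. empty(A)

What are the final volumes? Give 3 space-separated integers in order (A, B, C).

Step 1: fill(C) -> (A=0 B=0 C=9)
Step 2: fill(B) -> (A=0 B=8 C=9)
Step 3: empty(B) -> (A=0 B=0 C=9)
Step 4: fill(B) -> (A=0 B=8 C=9)
Step 5: empty(C) -> (A=0 B=8 C=0)
Step 6: fill(A) -> (A=6 B=8 C=0)
Step 7: empty(A) -> (A=0 B=8 C=0)
Step 8: fill(C) -> (A=0 B=8 C=9)
Step 9: pour(C -> A) -> (A=6 B=8 C=3)
Step 10: empty(A) -> (A=0 B=8 C=3)

Answer: 0 8 3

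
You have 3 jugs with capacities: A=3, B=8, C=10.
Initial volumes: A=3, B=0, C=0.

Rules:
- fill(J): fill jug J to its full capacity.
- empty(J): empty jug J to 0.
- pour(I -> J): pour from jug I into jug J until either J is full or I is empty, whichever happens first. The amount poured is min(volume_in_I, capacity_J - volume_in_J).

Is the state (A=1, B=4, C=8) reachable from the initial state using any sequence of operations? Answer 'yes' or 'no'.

BFS explored all 270 reachable states.
Reachable set includes: (0,0,0), (0,0,1), (0,0,2), (0,0,3), (0,0,4), (0,0,5), (0,0,6), (0,0,7), (0,0,8), (0,0,9), (0,0,10), (0,1,0) ...
Target (A=1, B=4, C=8) not in reachable set → no.

Answer: no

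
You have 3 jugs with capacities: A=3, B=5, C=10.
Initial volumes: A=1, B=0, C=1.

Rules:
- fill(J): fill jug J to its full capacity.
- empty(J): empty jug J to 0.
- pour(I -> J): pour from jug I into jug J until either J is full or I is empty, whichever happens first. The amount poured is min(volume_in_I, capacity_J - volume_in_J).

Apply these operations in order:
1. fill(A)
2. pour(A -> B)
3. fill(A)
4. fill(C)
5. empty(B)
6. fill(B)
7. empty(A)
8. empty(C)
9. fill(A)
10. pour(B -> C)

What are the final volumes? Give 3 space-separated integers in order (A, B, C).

Answer: 3 0 5

Derivation:
Step 1: fill(A) -> (A=3 B=0 C=1)
Step 2: pour(A -> B) -> (A=0 B=3 C=1)
Step 3: fill(A) -> (A=3 B=3 C=1)
Step 4: fill(C) -> (A=3 B=3 C=10)
Step 5: empty(B) -> (A=3 B=0 C=10)
Step 6: fill(B) -> (A=3 B=5 C=10)
Step 7: empty(A) -> (A=0 B=5 C=10)
Step 8: empty(C) -> (A=0 B=5 C=0)
Step 9: fill(A) -> (A=3 B=5 C=0)
Step 10: pour(B -> C) -> (A=3 B=0 C=5)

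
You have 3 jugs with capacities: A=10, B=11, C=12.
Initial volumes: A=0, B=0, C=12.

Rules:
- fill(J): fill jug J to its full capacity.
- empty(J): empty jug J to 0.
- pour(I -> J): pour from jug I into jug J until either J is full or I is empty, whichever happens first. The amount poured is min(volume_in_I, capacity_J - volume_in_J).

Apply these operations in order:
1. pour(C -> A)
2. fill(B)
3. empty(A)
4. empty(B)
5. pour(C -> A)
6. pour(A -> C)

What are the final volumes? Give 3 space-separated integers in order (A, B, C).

Step 1: pour(C -> A) -> (A=10 B=0 C=2)
Step 2: fill(B) -> (A=10 B=11 C=2)
Step 3: empty(A) -> (A=0 B=11 C=2)
Step 4: empty(B) -> (A=0 B=0 C=2)
Step 5: pour(C -> A) -> (A=2 B=0 C=0)
Step 6: pour(A -> C) -> (A=0 B=0 C=2)

Answer: 0 0 2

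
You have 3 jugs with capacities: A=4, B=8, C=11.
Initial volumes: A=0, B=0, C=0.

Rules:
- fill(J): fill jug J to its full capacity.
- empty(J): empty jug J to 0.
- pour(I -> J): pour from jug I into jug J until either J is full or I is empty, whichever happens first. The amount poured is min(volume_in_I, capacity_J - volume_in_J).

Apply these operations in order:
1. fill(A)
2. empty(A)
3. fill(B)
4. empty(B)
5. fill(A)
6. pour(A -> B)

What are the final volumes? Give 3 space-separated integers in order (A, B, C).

Step 1: fill(A) -> (A=4 B=0 C=0)
Step 2: empty(A) -> (A=0 B=0 C=0)
Step 3: fill(B) -> (A=0 B=8 C=0)
Step 4: empty(B) -> (A=0 B=0 C=0)
Step 5: fill(A) -> (A=4 B=0 C=0)
Step 6: pour(A -> B) -> (A=0 B=4 C=0)

Answer: 0 4 0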